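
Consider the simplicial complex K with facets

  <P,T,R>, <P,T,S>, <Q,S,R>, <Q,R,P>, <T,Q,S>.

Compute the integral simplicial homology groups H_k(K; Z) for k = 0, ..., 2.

We work with the vertex ordering P < Q < R < S < T. The simplices of K, each written with vertices in increasing order, are:

  0-simplices (5): P, Q, R, S, T
  1-simplices (10): PQ, PR, PS, PT, QR, QS, QT, RS, RT, ST
  2-simplices (5): PQR, PRT, PST, QRS, QST

giving chain groups C_0 ≅ Z^5, C_1 ≅ Z^10, C_2 ≅ Z^5.

∂_1: C_1 → C_0 is given by ∂[p,q] = [q] − [p]. For instance
  ∂QT = T − Q.
As a 5×10 matrix over Z this has rank 4, with invariant factors (1,1,1,1).

∂_2: C_2 → C_1 sends each 2-simplex [p,q,r] to [q,r] − [p,r] + [p,q]. For instance
  ∂PRT = RT − PT + PR,
  ∂QST = ST − QT + QS.
As a 10×5 matrix over Z this has rank 5, with invariant factors (1,1,1,1,1).

Computing H_k = (kernel of ∂_k) / (image of ∂_{k+1}):

  H_0: rank C_0 − rank ∂_1 = 5 − 4 = 1, and the invariant factors of ∂_1 are all 1, so H_0 ≅ Z.
  H_1: rank ker ∂_1 − rank ∂_2 = (10 − 4) − 5 = 1, and the invariant factors of ∂_2 are all 1, so H_1 ≅ Z.
  H_2: rank ker ∂_2 − rank ∂_3 = (5 − 5) − 0 = 0, and there is no ∂_3, so H_2 ≅ 0.

H_0 ≅ Z,  H_1 ≅ Z,  H_2 = 0.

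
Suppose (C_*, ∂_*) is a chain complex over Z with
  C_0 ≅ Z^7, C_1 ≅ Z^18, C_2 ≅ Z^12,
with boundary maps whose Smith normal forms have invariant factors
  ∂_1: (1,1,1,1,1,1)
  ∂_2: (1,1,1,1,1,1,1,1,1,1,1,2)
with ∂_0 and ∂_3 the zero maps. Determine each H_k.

H_0: b_0 = 7 − 0 − 6 = 1; torsion from ∂_1 factors > 1: none. So H_0 = Z.
H_1: b_1 = 18 − 6 − 12 = 0; torsion from ∂_2 factors > 1: [2]. So H_1 = Z_2.
H_2: b_2 = 12 − 12 − 0 = 0; torsion from ∂_3 factors > 1: none. So H_2 = 0.

H_0 = Z,  H_1 = Z_2,  H_2 = 0.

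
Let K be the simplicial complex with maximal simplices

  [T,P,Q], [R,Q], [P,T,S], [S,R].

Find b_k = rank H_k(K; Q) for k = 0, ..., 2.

Fix the vertex order P < Q < R < S < T and write every simplex with vertices in increasing order. Then dim K = 2 and the simplices of K are:

  0-simplices (5): P, Q, R, S, T
  1-simplices (7): PQ, PS, PT, QR, QT, RS, ST
  2-simplices (2): PQT, PST

giving chain groups C_0 ≅ Z^5, C_1 ≅ Z^7, C_2 ≅ Z^2.

Boundary ∂_1: C_1 → C_0 is given by ∂[p,q] = [q] − [p].
The resulting 5×7 matrix has rank 4, and its Smith normal form has invariant factors (1,1,1,1).

∂_2: C_2 → C_1 acts by ∂[p,q,r] = [q,r] − [p,r] + [p,q]. For instance
  ∂PST = ST − PT + PS,
  ∂PQT = QT − PT + PQ.
The resulting 7×2 matrix has rank 2, and its Smith normal form has invariant factors (1,1).

Now H_k = ker ∂_k / im ∂_{k+1}, so:

  H_0: rank C_0 − rank ∂_1 = 5 − 4 = 1, and the invariant factors of ∂_1 are all 1, so H_0 ≅ Z.
  H_1: rank ker ∂_1 − rank ∂_2 = (7 − 4) − 2 = 1, and the invariant factors of ∂_2 are all 1, so H_1 ≅ Z.
  H_2: rank ker ∂_2 − rank ∂_3 = (2 − 2) − 0 = 0, and there is no ∂_3, so H_2 ≅ 0.

Hence the Betti numbers are b_0 = 1, b_1 = 1, b_2 = 0.

b_0 = 1, b_1 = 1, b_2 = 0.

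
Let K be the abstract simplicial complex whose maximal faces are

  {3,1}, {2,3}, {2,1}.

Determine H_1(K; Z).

H_1 ≅ Z.

We work with the vertex ordering 1 < 2 < 3. The simplices of K, each written with vertices in increasing order, are:

  0-simplices (3): [1], [2], [3]
  1-simplices (3): [1,2], [1,3], [2,3]

giving chain groups C_0 ≅ Z^3, C_1 ≅ Z^3.

Boundary ∂_1: C_1 → C_0 sends each edge [p,q] (with p < q) to q − p. For instance
  ∂[2,3] = [3] − [2].
The resulting 3×3 matrix has rank 2, and its Smith normal form has invariant factors (1,1).

Now H_k = ker ∂_k / im ∂_{k+1}, so:

  H_1: rank ker ∂_1 − rank ∂_2 = (3 − 2) − 0 = 1, and there is no ∂_2, so H_1 ≅ Z.

(K is a triangulation of the circle S^1.)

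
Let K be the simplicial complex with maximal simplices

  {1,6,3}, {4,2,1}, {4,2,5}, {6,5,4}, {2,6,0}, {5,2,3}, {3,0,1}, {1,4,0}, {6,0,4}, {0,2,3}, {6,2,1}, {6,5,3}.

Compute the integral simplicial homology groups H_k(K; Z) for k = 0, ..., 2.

Take the total order 0 < 1 < 2 < 3 < 4 < 5 < 6 on the vertex set. Then K (dimension 2) consists of the simplices:

  0-simplices (7): [0], [1], [2], [3], [4], [5], [6]
  1-simplices (18): [0,1], [0,2], [0,3], [0,4], [0,6], [1,2], [1,3], [1,4], [1,6], [2,3], [2,4], [2,5], [2,6], [3,5], [3,6], [4,5], [4,6], [5,6]
  2-simplices (12): [0,1,3], [0,1,4], [0,2,3], [0,2,6], [0,4,6], [1,2,4], [1,2,6], [1,3,6], [2,3,5], [2,4,5], [3,5,6], [4,5,6]

so the chain groups are C_0 ≅ Z^7, C_1 ≅ Z^18, C_2 ≅ Z^12.

The boundary map ∂_1: C_1 → C_0 sends each edge [p,q] (with p < q) to q − p. For instance
  ∂[2,4] = [4] − [2].
As a 7×18 matrix over Z this has rank 6, with invariant factors (1,1,1,1,1,1).

Boundary ∂_2: C_2 → C_1 maps a triangle to the signed sum of its edges. For instance
  ∂[1,2,6] = [2,6] − [1,6] + [1,2],
  ∂[0,1,4] = [1,4] − [0,4] + [0,1].
The resulting 18×12 matrix has rank 12, and its Smith normal form has invariant factors (1,1,1,1,1,1,1,1,1,1,1,2).

Now H_k = ker ∂_k / im ∂_{k+1}, so:

  H_0: rank C_0 − rank ∂_1 = 7 − 6 = 1, and the invariant factors of ∂_1 are all 1, so H_0 ≅ Z.
  H_1: rank ker ∂_1 − rank ∂_2 = (18 − 6) − 12 = 0, and ∂_2 has invariant factor 2 > 1, so H_1 ≅ Z/2.
  H_2: rank ker ∂_2 − rank ∂_3 = (12 − 12) − 0 = 0, and there is no ∂_3, so H_2 ≅ 0.

(K is a triangulation of the real projective plane RP^2.)

H_0 = Z,  H_1 = Z/2,  H_2 = 0.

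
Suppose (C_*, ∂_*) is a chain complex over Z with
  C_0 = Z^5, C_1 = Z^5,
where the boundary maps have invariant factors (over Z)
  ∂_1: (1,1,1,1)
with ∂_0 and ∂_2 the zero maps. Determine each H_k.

H_0: b_0 = 5 − 0 − 4 = 1; torsion from ∂_1 factors > 1: none. So H_0 ≅ Z.
H_1: b_1 = 5 − 4 − 0 = 1; torsion from ∂_2 factors > 1: none. So H_1 ≅ Z.

H_0 ≅ Z,  H_1 ≅ Z.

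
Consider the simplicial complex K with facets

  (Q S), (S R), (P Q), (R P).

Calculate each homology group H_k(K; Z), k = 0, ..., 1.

H_0 ≅ Z,  H_1 ≅ Z.

Order the vertices as P < Q < R < S. Listing each simplex with vertices in this order, K has dimension 1 with simplices:

  0-simplices (4): P, Q, R, S
  1-simplices (4): PQ, PR, QS, RS

Hence C_0 ≅ Z^4, C_1 ≅ Z^4.

The boundary map ∂_1: C_1 → C_0 sends each edge [p,q] (with p < q) to q − p.
As a 4×4 matrix over Z this has rank 3, with invariant factors (1,1,1).

From H_k ≅ ker(∂_k) / im(∂_{k+1}) we obtain:

  H_0: rank C_0 − rank ∂_1 = 4 − 3 = 1, and the invariant factors of ∂_1 are all 1, so H_0 ≅ Z.
  H_1: rank ker ∂_1 − rank ∂_2 = (4 − 3) − 0 = 1, and there is no ∂_2, so H_1 ≅ Z.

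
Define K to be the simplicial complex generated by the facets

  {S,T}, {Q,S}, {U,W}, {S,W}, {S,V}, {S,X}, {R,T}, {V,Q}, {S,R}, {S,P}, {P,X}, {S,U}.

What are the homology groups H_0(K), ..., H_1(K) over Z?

H_0 ≅ Z,  H_1 ≅ Z^4.

We work with the vertex ordering P < Q < R < S < T < U < V < W < X. The simplices of K, each written with vertices in increasing order, are:

  0-simplices (9): P, Q, R, S, T, U, V, W, X
  1-simplices (12): PS, PX, QS, QV, RS, RT, ST, SU, SV, SW, SX, UW

Hence C_0 ≅ Z^9, C_1 ≅ Z^12.

∂_1: C_1 → C_0 is given by ∂[p,q] = [q] − [p]. For instance
  ∂SV = V − S.
As a 9×12 matrix over Z this has rank 8, with invariant factors (1,1,1,1,1,1,1,1).

Reading off H_k = ker ∂_k / im ∂_{k+1}:

  H_0: rank C_0 − rank ∂_1 = 9 − 8 = 1, and the invariant factors of ∂_1 are all 1, so H_0 ≅ Z.
  H_1: rank ker ∂_1 − rank ∂_2 = (12 − 8) − 0 = 4, and there is no ∂_2, so H_1 ≅ Z^4.

As a check, the Euler characteristic is 9 − 12 = -3, which agrees with 1 − 4 = -3.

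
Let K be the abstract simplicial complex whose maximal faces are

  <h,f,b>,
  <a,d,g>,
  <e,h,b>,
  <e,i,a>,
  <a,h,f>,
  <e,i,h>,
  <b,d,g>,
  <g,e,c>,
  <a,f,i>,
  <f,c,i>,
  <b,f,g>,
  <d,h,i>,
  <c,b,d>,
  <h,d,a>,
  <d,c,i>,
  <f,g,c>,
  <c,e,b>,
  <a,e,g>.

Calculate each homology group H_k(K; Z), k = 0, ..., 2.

H_0 = Z,  H_1 = Z ⊕ Z/2,  H_2 = 0.

Fix the vertex order a < b < c < d < e < f < g < h < i and write every simplex with vertices in increasing order. Then dim K = 2 and the simplices of K are:

  0-simplices (9): a, b, c, d, e, f, g, h, i
  1-simplices (27): ad, ae, af, ag, ah, ai, bc, bd, be, bf, bg, bh, cd, ce, cf, cg, ci, dg, dh, di, eg, eh, ei, fg, fh, fi, hi
  2-simplices (18): adg, adh, aeg, aei, afh, afi, bcd, bce, bdg, beh, bfg, bfh, cdi, ceg, cfg, cfi, dhi, ehi

so the chain groups are C_0 ≅ Z^9, C_1 ≅ Z^27, C_2 ≅ Z^18.

∂_1: C_1 → C_0 maps an edge to its endpoints' difference, ∂[p,q] = q − p.
The 9×27 boundary matrix has rank 8 and Smith normal form diag(1,1,1,1,1,1,1,1).

Boundary ∂_2: C_2 → C_1 sends each 2-simplex [p,q,r] to [q,r] − [p,r] + [p,q]. For instance
  ∂bce = ce − be + bc,
  ∂cfg = fg − cg + cf.
The resulting 27×18 matrix has rank 18, and its Smith normal form has invariant factors (1,1,1,1,1,1,1,1,1,1,1,1,1,1,1,1,1,2).

From H_k ≅ ker(∂_k) / im(∂_{k+1}) we obtain:

  H_0: rank C_0 − rank ∂_1 = 9 − 8 = 1, and the invariant factors of ∂_1 are all 1, so H_0 = Z.
  H_1: rank ker ∂_1 − rank ∂_2 = (27 − 8) − 18 = 1, and ∂_2 has invariant factor 2 > 1, so H_1 = Z ⊕ Z/2.
  H_2: rank ker ∂_2 − rank ∂_3 = (18 − 18) − 0 = 0, and there is no ∂_3, so H_2 = 0.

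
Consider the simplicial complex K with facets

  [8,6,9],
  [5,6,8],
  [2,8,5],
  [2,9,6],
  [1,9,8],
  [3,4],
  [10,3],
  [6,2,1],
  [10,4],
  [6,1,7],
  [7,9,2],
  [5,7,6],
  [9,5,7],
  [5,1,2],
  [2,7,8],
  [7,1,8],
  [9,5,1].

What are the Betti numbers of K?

b_0 = 2, b_1 = 3, b_2 = 1.

Fix the vertex order 1 < 2 < 3 < 4 < 5 < 6 < 7 < 8 < 9 < 10 and write every simplex with vertices in increasing order. Then dim K = 2 and the simplices of K are:

  0-simplices (10): [1], [2], [3], [4], [5], [6], [7], [8], [9], [10]
  1-simplices (24): (24 of them)
  2-simplices (14): [1,2,5], [1,2,6], [1,5,9], [1,6,7], [1,7,8], [1,8,9], [2,5,8], [2,6,9], [2,7,8], [2,7,9], [5,6,7], [5,6,8], [5,7,9], [6,8,9]

Hence C_0 ≅ Z^10, C_1 ≅ Z^24, C_2 ≅ Z^14.

The boundary map ∂_1: C_1 → C_0 is given by ∂[p,q] = [q] − [p].
As a 10×24 matrix over Z this has rank 8, with invariant factors (1,1,1,1,1,1,1,1).

Boundary ∂_2: C_2 → C_1 acts by ∂[p,q,r] = [q,r] − [p,r] + [p,q]. For instance
  ∂[1,5,9] = [5,9] − [1,9] + [1,5],
  ∂[1,7,8] = [7,8] − [1,8] + [1,7].
The 24×14 boundary matrix has rank 13 and Smith normal form diag(1,1,1,1,1,1,1,1,1,1,1,1,1).

Computing H_k = (kernel of ∂_k) / (image of ∂_{k+1}):

  H_0: rank C_0 − rank ∂_1 = 10 − 8 = 2, and the invariant factors of ∂_1 are all 1, so H_0 ≅ Z^2.
  H_1: rank ker ∂_1 − rank ∂_2 = (24 − 8) − 13 = 3, and the invariant factors of ∂_2 are all 1, so H_1 ≅ Z^3.
  H_2: rank ker ∂_2 − rank ∂_3 = (14 − 13) − 0 = 1, and there is no ∂_3, so H_2 ≅ Z.

Hence the Betti numbers are b_0 = 2, b_1 = 3, b_2 = 1.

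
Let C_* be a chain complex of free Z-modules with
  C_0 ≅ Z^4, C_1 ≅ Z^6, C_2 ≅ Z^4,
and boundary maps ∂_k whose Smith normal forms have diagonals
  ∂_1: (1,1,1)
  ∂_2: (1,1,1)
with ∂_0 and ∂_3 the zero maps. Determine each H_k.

H_0: b_0 = 4 − 0 − 3 = 1; torsion from ∂_1 factors > 1: none. So H_0 = Z.
H_1: b_1 = 6 − 3 − 3 = 0; torsion from ∂_2 factors > 1: none. So H_1 = 0.
H_2: b_2 = 4 − 3 − 0 = 1; torsion from ∂_3 factors > 1: none. So H_2 = Z.

H_0 = Z,  H_1 = 0,  H_2 = Z.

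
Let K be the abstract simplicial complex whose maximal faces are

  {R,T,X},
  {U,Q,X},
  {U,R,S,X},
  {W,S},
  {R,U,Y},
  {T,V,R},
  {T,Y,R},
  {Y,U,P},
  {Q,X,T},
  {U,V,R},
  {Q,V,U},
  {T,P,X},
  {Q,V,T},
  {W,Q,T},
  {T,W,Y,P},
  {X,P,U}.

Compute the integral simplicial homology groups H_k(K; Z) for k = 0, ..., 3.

Take the total order P < Q < R < S < T < U < V < W < X < Y on the vertex set. Then K (dimension 3) consists of the simplices:

  0-simplices (10): P, Q, R, S, T, U, V, W, X, Y
  1-simplices (27): PT, PU, PW, PX, PY, QT, QU, QV, QW, QX, RS, RT, RU, RV, RX, RY, SU, SW, SX, TV, TW, TX, TY, UV, UX, UY, WY
  2-simplices (21): PTW, PTX, PTY, PUX, PUY, PWY, QTV, QTW, QTX, QUV, QUX, RSU, RSX, RTV, RTX, RTY, RUV, RUX, RUY, SUX, TWY
  3-simplices (2): PTWY, RSUX

Hence C_0 ≅ Z^10, C_1 ≅ Z^27, C_2 ≅ Z^21, C_3 ≅ Z^2.

Boundary ∂_1: C_1 → C_0 sends each edge [p,q] (with p < q) to q − p.
The resulting 10×27 matrix has rank 9, and its Smith normal form has invariant factors (1,1,1,1,1,1,1,1,1).

Boundary ∂_2: C_2 → C_1 maps a triangle to the signed sum of its edges. For instance
  ∂PWY = WY − PY + PW,
  ∂QUX = UX − QX + QU.
This gives a 27×21 integer matrix of rank 17; reducing to Smith normal form yields diagonal entries (1,1,1,1,1,1,1,1,1,1,1,1,1,1,1,1,1).

Boundary ∂_3: C_3 → C_2 sends each 3-simplex σ to the alternating sum Σ_i (−1)^i (σ with its i-th vertex removed). For instance
  ∂PTWY = TWY − PWY + PTY − PTW,
  ∂RSUX = SUX − RUX + RSX − RSU.
This gives a 21×2 integer matrix of rank 2; reducing to Smith normal form yields diagonal entries (1,1).

Computing H_k = (kernel of ∂_k) / (image of ∂_{k+1}):

  H_0: rank C_0 − rank ∂_1 = 10 − 9 = 1, and the invariant factors of ∂_1 are all 1, so H_0 = Z.
  H_1: rank ker ∂_1 − rank ∂_2 = (27 − 9) − 17 = 1, and the invariant factors of ∂_2 are all 1, so H_1 = Z.
  H_2: rank ker ∂_2 − rank ∂_3 = (21 − 17) − 2 = 2, and the invariant factors of ∂_3 are all 1, so H_2 = Z^2.
  H_3: rank ker ∂_3 − rank ∂_4 = (2 − 2) − 0 = 0, and there is no ∂_4, so H_3 = 0.

As a check, the Euler characteristic is 10 − 27 + 21 − 2 = 2, which agrees with 1 − 1 + 2 − 0 = 2.

H_0 = Z,  H_1 = Z,  H_2 = Z^2,  H_3 = 0.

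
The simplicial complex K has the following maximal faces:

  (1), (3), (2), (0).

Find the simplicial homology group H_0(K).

H_0 ≅ Z^4.

Fix the vertex order 0 < 1 < 2 < 3 and write every simplex with vertices in increasing order. Then dim K = 0 and the simplices of K are:

  0-simplices (4): [0], [1], [2], [3]

so the chain groups are C_0 ≅ Z^4.

From H_k ≅ ker(∂_k) / im(∂_{k+1}) we obtain:

  H_0: rank C_0 − rank ∂_1 = 4 − 0 = 4, and there is no ∂_1, so H_0 = Z^4.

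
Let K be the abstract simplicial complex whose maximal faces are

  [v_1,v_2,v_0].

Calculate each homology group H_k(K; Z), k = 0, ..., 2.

H_0 = Z,  H_1 = 0,  H_2 = 0.

K has 3 vertices, 3 edges, 1 triangle.
rank ∂_0 = 0, rank ∂_1 = 2 ⇒ b_0 = 3 − 0 − 2 = 1; all invariant factors of ∂_1 are 1 so no torsion. So H_0 ≅ Z.
rank ∂_1 = 2, rank ∂_2 = 1 ⇒ b_1 = 3 − 2 − 1 = 0; all invariant factors of ∂_2 are 1 so no torsion. So H_1 ≅ 0.
rank ∂_2 = 1, rank ∂_3 = 0 ⇒ b_2 = 1 − 1 − 0 = 0. So H_2 ≅ 0.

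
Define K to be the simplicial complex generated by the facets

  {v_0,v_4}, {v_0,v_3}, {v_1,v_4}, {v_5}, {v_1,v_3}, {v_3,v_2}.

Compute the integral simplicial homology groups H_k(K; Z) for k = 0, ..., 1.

Order the vertices as v_0 < v_1 < v_2 < v_3 < v_4 < v_5. Listing each simplex with vertices in this order, K has dimension 1 with simplices:

  0-simplices (6): [v_0], [v_1], [v_2], [v_3], [v_4], [v_5]
  1-simplices (5): [v_0,v_3], [v_0,v_4], [v_1,v_3], [v_1,v_4], [v_2,v_3]

so the chain groups are C_0 ≅ Z^6, C_1 ≅ Z^5.

The boundary map ∂_1: C_1 → C_0 is given by ∂[p,q] = [q] − [p]. For instance
  ∂[v_2,v_3] = [v_3] − [v_2].
This gives a 6×5 integer matrix of rank 4; reducing to Smith normal form yields diagonal entries (1,1,1,1).

Now H_k = ker ∂_k / im ∂_{k+1}, so:

  H_0: rank C_0 − rank ∂_1 = 6 − 4 = 2, and the invariant factors of ∂_1 are all 1, so H_0 = Z^2.
  H_1: rank ker ∂_1 − rank ∂_2 = (5 − 4) − 0 = 1, and there is no ∂_2, so H_1 = Z.

As a check, the Euler characteristic is 6 − 5 = 1, which agrees with 2 − 1 = 1.

H_0 = Z^2,  H_1 = Z.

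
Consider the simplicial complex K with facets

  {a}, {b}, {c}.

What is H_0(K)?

H_0 = Z^3.

K has 3 vertices.
rank ∂_0 = 0, rank ∂_1 = 0 ⇒ b_0 = 3 − 0 − 0 = 3. So H_0 = Z^3.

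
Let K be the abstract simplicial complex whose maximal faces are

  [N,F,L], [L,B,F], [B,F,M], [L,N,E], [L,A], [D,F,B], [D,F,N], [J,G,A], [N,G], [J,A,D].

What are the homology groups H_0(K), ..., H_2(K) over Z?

Take the total order A < B < D < E < F < G < J < L < M < N on the vertex set. Then K (dimension 2) consists of the simplices:

  0-simplices (10): A, B, D, E, F, G, J, L, M, N
  1-simplices (19): AD, AG, AJ, AL, BD, BF, BL, BM, DF, DJ, DN, EL, EN, FL, FM, FN, GJ, GN, LN
  2-simplices (8): ADJ, AGJ, BDF, BFL, BFM, DFN, ELN, FLN

giving chain groups C_0 ≅ Z^10, C_1 ≅ Z^19, C_2 ≅ Z^8.

The boundary map ∂_1: C_1 → C_0 is given by ∂[p,q] = [q] − [p].
The 10×19 boundary matrix has rank 9 and Smith normal form diag(1,1,1,1,1,1,1,1,1).

∂_2: C_2 → C_1 sends each 2-simplex [p,q,r] to [q,r] − [p,r] + [p,q]. For instance
  ∂DFN = FN − DN + DF,
  ∂ELN = LN − EN + EL.
The resulting 19×8 matrix has rank 8, and its Smith normal form has invariant factors (1,1,1,1,1,1,1,1).

Reading off H_k = ker ∂_k / im ∂_{k+1}:

  H_0: rank C_0 − rank ∂_1 = 10 − 9 = 1, and the invariant factors of ∂_1 are all 1, so H_0 ≅ Z.
  H_1: rank ker ∂_1 − rank ∂_2 = (19 − 9) − 8 = 2, and the invariant factors of ∂_2 are all 1, so H_1 ≅ Z^2.
  H_2: rank ker ∂_2 − rank ∂_3 = (8 − 8) − 0 = 0, and there is no ∂_3, so H_2 ≅ 0.

H_0 = Z,  H_1 = Z^2,  H_2 = 0.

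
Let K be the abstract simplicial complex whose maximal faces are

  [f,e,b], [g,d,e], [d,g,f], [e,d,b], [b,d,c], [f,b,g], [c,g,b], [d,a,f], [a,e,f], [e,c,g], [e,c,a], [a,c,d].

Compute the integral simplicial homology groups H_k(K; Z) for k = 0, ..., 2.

H_0 = Z,  H_1 = Z/2Z,  H_2 = 0.

We work with the vertex ordering a < b < c < d < e < f < g. The simplices of K, each written with vertices in increasing order, are:

  0-simplices (7): a, b, c, d, e, f, g
  1-simplices (18): ac, ad, ae, af, bc, bd, be, bf, bg, cd, ce, cg, de, df, dg, ef, eg, fg
  2-simplices (12): acd, ace, adf, aef, bcd, bcg, bde, bef, bfg, ceg, deg, dfg

Hence C_0 ≅ Z^7, C_1 ≅ Z^18, C_2 ≅ Z^12.

The boundary map ∂_1: C_1 → C_0 maps an edge to its endpoints' difference, ∂[p,q] = q − p.
The resulting 7×18 matrix has rank 6, and its Smith normal form has invariant factors (1,1,1,1,1,1).

∂_2: C_2 → C_1 maps a triangle to the signed sum of its edges. For instance
  ∂ceg = eg − cg + ce,
  ∂ace = ce − ae + ac.
As a 18×12 matrix over Z this has rank 12, with invariant factors (1,1,1,1,1,1,1,1,1,1,1,2).

Now H_k = ker ∂_k / im ∂_{k+1}, so:

  H_0: rank C_0 − rank ∂_1 = 7 − 6 = 1, and the invariant factors of ∂_1 are all 1, so H_0 = Z.
  H_1: rank ker ∂_1 − rank ∂_2 = (18 − 6) − 12 = 0, and ∂_2 has invariant factor 2 > 1, so H_1 = Z/2Z.
  H_2: rank ker ∂_2 − rank ∂_3 = (12 − 12) − 0 = 0, and there is no ∂_3, so H_2 = 0.

(K is a triangulation of the real projective plane RP^2.)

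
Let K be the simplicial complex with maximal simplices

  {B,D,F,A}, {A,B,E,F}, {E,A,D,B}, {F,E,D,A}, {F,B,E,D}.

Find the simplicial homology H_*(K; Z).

H_0 = Z,  H_1 = 0,  H_2 = 0,  H_3 = Z.

Take the total order A < B < D < E < F on the vertex set. Then K (dimension 3) consists of the simplices:

  0-simplices (5): A, B, D, E, F
  1-simplices (10): AB, AD, AE, AF, BD, BE, BF, DE, DF, EF
  2-simplices (10): ABD, ABE, ABF, ADE, ADF, AEF, BDE, BDF, BEF, DEF
  3-simplices (5): ABDE, ABDF, ABEF, ADEF, BDEF

Hence C_0 ≅ Z^5, C_1 ≅ Z^10, C_2 ≅ Z^10, C_3 ≅ Z^5.

∂_1: C_1 → C_0 is given by ∂[p,q] = [q] − [p]. For instance
  ∂AD = D − A.
The resulting 5×10 matrix has rank 4, and its Smith normal form has invariant factors (1,1,1,1).

∂_2: C_2 → C_1 acts by ∂[p,q,r] = [q,r] − [p,r] + [p,q]. For instance
  ∂ADE = DE − AE + AD,
  ∂DEF = EF − DF + DE.
As a 10×10 matrix over Z this has rank 6, with invariant factors (1,1,1,1,1,1).

∂_3: C_3 → C_2 sends each 3-simplex σ to the alternating sum Σ_i (−1)^i (σ with its i-th vertex removed). For instance
  ∂ABDE = BDE − ADE + ABE − ABD,
  ∂ADEF = DEF − AEF + ADF − ADE.
This gives a 10×5 integer matrix of rank 4; reducing to Smith normal form yields diagonal entries (1,1,1,1).

From H_k ≅ ker(∂_k) / im(∂_{k+1}) we obtain:

  H_0: rank C_0 − rank ∂_1 = 5 − 4 = 1, and the invariant factors of ∂_1 are all 1, so H_0 = Z.
  H_1: rank ker ∂_1 − rank ∂_2 = (10 − 4) − 6 = 0, and the invariant factors of ∂_2 are all 1, so H_1 = 0.
  H_2: rank ker ∂_2 − rank ∂_3 = (10 − 6) − 4 = 0, and the invariant factors of ∂_3 are all 1, so H_2 = 0.
  H_3: rank ker ∂_3 − rank ∂_4 = (5 − 4) − 0 = 1, and there is no ∂_4, so H_3 = Z.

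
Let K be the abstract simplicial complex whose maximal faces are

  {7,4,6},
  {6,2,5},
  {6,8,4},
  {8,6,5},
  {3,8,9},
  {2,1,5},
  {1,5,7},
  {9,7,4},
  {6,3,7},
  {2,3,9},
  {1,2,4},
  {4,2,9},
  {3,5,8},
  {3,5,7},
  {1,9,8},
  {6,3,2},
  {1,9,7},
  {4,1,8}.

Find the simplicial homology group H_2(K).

H_2 = 0.

We work with the vertex ordering 1 < 2 < 3 < 4 < 5 < 6 < 7 < 8 < 9. The simplices of K, each written with vertices in increasing order, are:

  0-simplices (9): [1], [2], [3], [4], [5], [6], [7], [8], [9]
  1-simplices (27): (27 of them)
  2-simplices (18): [1,2,4], [1,2,5], [1,4,8], [1,5,7], [1,7,9], [1,8,9], [2,3,6], [2,3,9], [2,4,9], [2,5,6], [3,5,7], [3,5,8], [3,6,7], [3,8,9], [4,6,7], [4,6,8], [4,7,9], [5,6,8]

giving chain groups C_0 ≅ Z^9, C_1 ≅ Z^27, C_2 ≅ Z^18.

∂_1: C_1 → C_0 is given by ∂[p,q] = [q] − [p]. For instance
  ∂[4,6] = [6] − [4].
This gives a 9×27 integer matrix of rank 8; reducing to Smith normal form yields diagonal entries (1,1,1,1,1,1,1,1).

Boundary ∂_2: C_2 → C_1 acts by ∂[p,q,r] = [q,r] − [p,r] + [p,q]. For instance
  ∂[3,6,7] = [6,7] − [3,7] + [3,6],
  ∂[3,8,9] = [8,9] − [3,9] + [3,8].
As a 27×18 matrix over Z this has rank 18, with invariant factors (1,1,1,1,1,1,1,1,1,1,1,1,1,1,1,1,1,2).

Computing H_k = (kernel of ∂_k) / (image of ∂_{k+1}):

  H_2: rank ker ∂_2 − rank ∂_3 = (18 − 18) − 0 = 0, and there is no ∂_3, so H_2 ≅ 0.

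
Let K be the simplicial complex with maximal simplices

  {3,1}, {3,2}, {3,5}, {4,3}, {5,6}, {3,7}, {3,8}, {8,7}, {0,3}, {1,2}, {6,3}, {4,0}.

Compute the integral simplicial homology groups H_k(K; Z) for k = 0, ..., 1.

Fix the vertex order 0 < 1 < 2 < 3 < 4 < 5 < 6 < 7 < 8 and write every simplex with vertices in increasing order. Then dim K = 1 and the simplices of K are:

  0-simplices (9): [0], [1], [2], [3], [4], [5], [6], [7], [8]
  1-simplices (12): [0,3], [0,4], [1,2], [1,3], [2,3], [3,4], [3,5], [3,6], [3,7], [3,8], [5,6], [7,8]

so the chain groups are C_0 ≅ Z^9, C_1 ≅ Z^12.

∂_1: C_1 → C_0 sends each edge [p,q] (with p < q) to q − p. For instance
  ∂[0,4] = [4] − [0].
The resulting 9×12 matrix has rank 8, and its Smith normal form has invariant factors (1,1,1,1,1,1,1,1).

Reading off H_k = ker ∂_k / im ∂_{k+1}:

  H_0: rank C_0 − rank ∂_1 = 9 − 8 = 1, and the invariant factors of ∂_1 are all 1, so H_0 = Z.
  H_1: rank ker ∂_1 − rank ∂_2 = (12 − 8) − 0 = 4, and there is no ∂_2, so H_1 = Z^4.

H_0 = Z,  H_1 = Z^4.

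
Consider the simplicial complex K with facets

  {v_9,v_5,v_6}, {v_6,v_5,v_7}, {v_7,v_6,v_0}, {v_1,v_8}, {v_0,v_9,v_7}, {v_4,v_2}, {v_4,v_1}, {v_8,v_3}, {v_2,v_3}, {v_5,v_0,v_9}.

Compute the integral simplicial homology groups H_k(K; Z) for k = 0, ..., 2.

H_0 = Z^2,  H_1 = Z^2,  H_2 = 0.

Fix the vertex order v_0 < v_1 < v_2 < v_3 < v_4 < v_5 < v_6 < v_7 < v_8 < v_9 and write every simplex with vertices in increasing order. Then dim K = 2 and the simplices of K are:

  0-simplices (10): [v_0], [v_1], [v_2], [v_3], [v_4], [v_5], [v_6], [v_7], [v_8], [v_9]
  1-simplices (15): (15 of them)
  2-simplices (5): [v_0,v_5,v_9], [v_0,v_6,v_7], [v_0,v_7,v_9], [v_5,v_6,v_7], [v_5,v_6,v_9]

Hence C_0 ≅ Z^10, C_1 ≅ Z^15, C_2 ≅ Z^5.

∂_1: C_1 → C_0 is given by ∂[p,q] = [q] − [p].
The 10×15 boundary matrix has rank 8 and Smith normal form diag(1,1,1,1,1,1,1,1).

∂_2: C_2 → C_1 acts by ∂[p,q,r] = [q,r] − [p,r] + [p,q]. For instance
  ∂[v_5,v_6,v_9] = [v_6,v_9] − [v_5,v_9] + [v_5,v_6],
  ∂[v_5,v_6,v_7] = [v_6,v_7] − [v_5,v_7] + [v_5,v_6].
The 15×5 boundary matrix has rank 5 and Smith normal form diag(1,1,1,1,1).

Computing H_k = (kernel of ∂_k) / (image of ∂_{k+1}):

  H_0: rank C_0 − rank ∂_1 = 10 − 8 = 2, and the invariant factors of ∂_1 are all 1, so H_0 ≅ Z^2.
  H_1: rank ker ∂_1 − rank ∂_2 = (15 − 8) − 5 = 2, and the invariant factors of ∂_2 are all 1, so H_1 ≅ Z^2.
  H_2: rank ker ∂_2 − rank ∂_3 = (5 − 5) − 0 = 0, and there is no ∂_3, so H_2 ≅ 0.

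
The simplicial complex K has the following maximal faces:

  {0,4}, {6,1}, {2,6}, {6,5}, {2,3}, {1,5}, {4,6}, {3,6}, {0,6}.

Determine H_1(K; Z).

H_1 = Z^3.

Order the vertices as 0 < 1 < 2 < 3 < 4 < 5 < 6. Listing each simplex with vertices in this order, K has dimension 1 with simplices:

  0-simplices (7): [0], [1], [2], [3], [4], [5], [6]
  1-simplices (9): [0,4], [0,6], [1,5], [1,6], [2,3], [2,6], [3,6], [4,6], [5,6]

so the chain groups are C_0 ≅ Z^7, C_1 ≅ Z^9.

∂_1: C_1 → C_0 sends each edge [p,q] (with p < q) to q − p. For instance
  ∂[2,3] = [3] − [2].
As a 7×9 matrix over Z this has rank 6, with invariant factors (1,1,1,1,1,1).

Reading off H_k = ker ∂_k / im ∂_{k+1}:

  H_1: rank ker ∂_1 − rank ∂_2 = (9 − 6) − 0 = 3, and there is no ∂_2, so H_1 ≅ Z^3.

(K is a triangulation of a wedge of 3 circles.)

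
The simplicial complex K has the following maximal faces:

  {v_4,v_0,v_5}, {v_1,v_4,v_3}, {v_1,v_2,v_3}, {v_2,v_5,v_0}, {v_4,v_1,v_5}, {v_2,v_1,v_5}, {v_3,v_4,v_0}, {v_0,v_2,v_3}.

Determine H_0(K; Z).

Take the total order v_0 < v_1 < v_2 < v_3 < v_4 < v_5 on the vertex set. Then K (dimension 2) consists of the simplices:

  0-simplices (6): [v_0], [v_1], [v_2], [v_3], [v_4], [v_5]
  1-simplices (12): [v_0,v_2], [v_0,v_3], [v_0,v_4], [v_0,v_5], [v_1,v_2], [v_1,v_3], [v_1,v_4], [v_1,v_5], [v_2,v_3], [v_2,v_5], [v_3,v_4], [v_4,v_5]
  2-simplices (8): [v_0,v_2,v_3], [v_0,v_2,v_5], [v_0,v_3,v_4], [v_0,v_4,v_5], [v_1,v_2,v_3], [v_1,v_2,v_5], [v_1,v_3,v_4], [v_1,v_4,v_5]

giving chain groups C_0 ≅ Z^6, C_1 ≅ Z^12, C_2 ≅ Z^8.

The boundary map ∂_1: C_1 → C_0 sends each edge [p,q] (with p < q) to q − p. For instance
  ∂[v_1,v_5] = [v_5] − [v_1].
This gives a 6×12 integer matrix of rank 5; reducing to Smith normal form yields diagonal entries (1,1,1,1,1).

Boundary ∂_2: C_2 → C_1 maps a triangle to the signed sum of its edges. For instance
  ∂[v_0,v_2,v_3] = [v_2,v_3] − [v_0,v_3] + [v_0,v_2],
  ∂[v_1,v_2,v_3] = [v_2,v_3] − [v_1,v_3] + [v_1,v_2].
The 12×8 boundary matrix has rank 7 and Smith normal form diag(1,1,1,1,1,1,1).

From H_k ≅ ker(∂_k) / im(∂_{k+1}) we obtain:

  H_0: rank C_0 − rank ∂_1 = 6 − 5 = 1, and the invariant factors of ∂_1 are all 1, so H_0 = Z.

H_0 = Z.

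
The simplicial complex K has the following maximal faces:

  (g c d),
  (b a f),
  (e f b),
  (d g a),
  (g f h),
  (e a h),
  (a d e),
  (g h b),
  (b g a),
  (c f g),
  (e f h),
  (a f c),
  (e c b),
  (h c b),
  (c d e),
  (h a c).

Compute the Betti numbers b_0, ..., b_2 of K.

b_0 = 1, b_1 = 2, b_2 = 1.

Order the vertices as a < b < c < d < e < f < g < h. Listing each simplex with vertices in this order, K has dimension 2 with simplices:

  0-simplices (8): a, b, c, d, e, f, g, h
  1-simplices (24): ab, ac, ad, ae, af, ag, ah, bc, be, bf, bg, bh, cd, ce, cf, cg, ch, de, dg, ef, eh, fg, fh, gh
  2-simplices (16): abf, abg, acf, ach, ade, adg, aeh, bce, bch, bef, bgh, cde, cdg, cfg, efh, fgh

giving chain groups C_0 ≅ Z^8, C_1 ≅ Z^24, C_2 ≅ Z^16.

∂_1: C_1 → C_0 is given by ∂[p,q] = [q] − [p].
The 8×24 boundary matrix has rank 7 and Smith normal form diag(1,1,1,1,1,1,1).

The boundary map ∂_2: C_2 → C_1 sends each 2-simplex [p,q,r] to [q,r] − [p,r] + [p,q]. For instance
  ∂abf = bf − af + ab,
  ∂cde = de − ce + cd.
The 24×16 boundary matrix has rank 15 and Smith normal form diag(1,1,1,1,1,1,1,1,1,1,1,1,1,1,1).

Now H_k = ker ∂_k / im ∂_{k+1}, so:

  H_0: rank C_0 − rank ∂_1 = 8 − 7 = 1, and the invariant factors of ∂_1 are all 1, so H_0 = Z.
  H_1: rank ker ∂_1 − rank ∂_2 = (24 − 7) − 15 = 2, and the invariant factors of ∂_2 are all 1, so H_1 = Z^2.
  H_2: rank ker ∂_2 − rank ∂_3 = (16 − 15) − 0 = 1, and there is no ∂_3, so H_2 = Z.

As a check, the Euler characteristic is 8 − 24 + 16 = 0, which agrees with 1 − 2 + 1 = 0.
(K is a triangulation of the torus T^2.)

Hence the Betti numbers are b_0 = 1, b_1 = 2, b_2 = 1.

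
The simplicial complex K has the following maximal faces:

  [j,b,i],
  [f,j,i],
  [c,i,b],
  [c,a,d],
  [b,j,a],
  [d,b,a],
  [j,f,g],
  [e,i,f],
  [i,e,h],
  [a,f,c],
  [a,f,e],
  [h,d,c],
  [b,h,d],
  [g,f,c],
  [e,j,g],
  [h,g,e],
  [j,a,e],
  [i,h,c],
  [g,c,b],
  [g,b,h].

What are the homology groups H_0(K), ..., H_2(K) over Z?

H_0 = Z,  H_1 = Z × Z/2,  H_2 = 0.

Take the total order a < b < c < d < e < f < g < h < i < j on the vertex set. Then K (dimension 2) consists of the simplices:

  0-simplices (10): a, b, c, d, e, f, g, h, i, j
  1-simplices (30): ab, ac, ad, ae, af, aj, bc, bd, bg, bh, bi, bj, cd, cf, cg, ch, ci, dh, ef, eg, eh, ei, ej, fg, fi, fj, gh, gj, hi, ij
  2-simplices (20): abd, abj, acd, acf, aef, aej, bcg, bci, bdh, bgh, bij, cdh, cfg, chi, efi, egh, egj, ehi, fgj, fij

giving chain groups C_0 ≅ Z^10, C_1 ≅ Z^30, C_2 ≅ Z^20.

The boundary map ∂_1: C_1 → C_0 maps an edge to its endpoints' difference, ∂[p,q] = q − p. For instance
  ∂cd = d − c.
As a 10×30 matrix over Z this has rank 9, with invariant factors (1,1,1,1,1,1,1,1,1).

Boundary ∂_2: C_2 → C_1 acts by ∂[p,q,r] = [q,r] − [p,r] + [p,q]. For instance
  ∂cfg = fg − cg + cf,
  ∂bdh = dh − bh + bd.
This gives a 30×20 integer matrix of rank 20; reducing to Smith normal form yields diagonal entries (1,1,1,1,1,1,1,1,1,1,1,1,1,1,1,1,1,1,1,2).

Now H_k = ker ∂_k / im ∂_{k+1}, so:

  H_0: rank C_0 − rank ∂_1 = 10 − 9 = 1, and the invariant factors of ∂_1 are all 1, so H_0 = Z.
  H_1: rank ker ∂_1 − rank ∂_2 = (30 − 9) − 20 = 1, and ∂_2 has invariant factor 2 > 1, so H_1 = Z × Z/2.
  H_2: rank ker ∂_2 − rank ∂_3 = (20 − 20) − 0 = 0, and there is no ∂_3, so H_2 = 0.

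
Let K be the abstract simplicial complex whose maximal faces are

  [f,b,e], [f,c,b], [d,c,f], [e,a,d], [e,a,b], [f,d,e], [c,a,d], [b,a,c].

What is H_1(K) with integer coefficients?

Take the total order a < b < c < d < e < f on the vertex set. Then K (dimension 2) consists of the simplices:

  0-simplices (6): a, b, c, d, e, f
  1-simplices (12): ab, ac, ad, ae, bc, be, bf, cd, cf, de, df, ef
  2-simplices (8): abc, abe, acd, ade, bcf, bef, cdf, def

Hence C_0 ≅ Z^6, C_1 ≅ Z^12, C_2 ≅ Z^8.

Boundary ∂_1: C_1 → C_0 sends each edge [p,q] (with p < q) to q − p. For instance
  ∂cd = d − c.
The 6×12 boundary matrix has rank 5 and Smith normal form diag(1,1,1,1,1).

The boundary map ∂_2: C_2 → C_1 sends each 2-simplex [p,q,r] to [q,r] − [p,r] + [p,q]. For instance
  ∂bcf = cf − bf + bc,
  ∂def = ef − df + de.
The resulting 12×8 matrix has rank 7, and its Smith normal form has invariant factors (1,1,1,1,1,1,1).

From H_k ≅ ker(∂_k) / im(∂_{k+1}) we obtain:

  H_1: rank ker ∂_1 − rank ∂_2 = (12 − 5) − 7 = 0, and the invariant factors of ∂_2 are all 1, so H_1 ≅ 0.

(K is a triangulation of the 2-sphere S^2.)

H_1 ≅ 0.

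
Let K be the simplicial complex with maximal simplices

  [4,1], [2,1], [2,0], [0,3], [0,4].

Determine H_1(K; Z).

Order the vertices as 0 < 1 < 2 < 3 < 4. Listing each simplex with vertices in this order, K has dimension 1 with simplices:

  0-simplices (5): [0], [1], [2], [3], [4]
  1-simplices (5): [0,2], [0,3], [0,4], [1,2], [1,4]

Hence C_0 ≅ Z^5, C_1 ≅ Z^5.

Boundary ∂_1: C_1 → C_0 maps an edge to its endpoints' difference, ∂[p,q] = q − p.
The resulting 5×5 matrix has rank 4, and its Smith normal form has invariant factors (1,1,1,1).

From H_k ≅ ker(∂_k) / im(∂_{k+1}) we obtain:

  H_1: rank ker ∂_1 − rank ∂_2 = (5 − 4) − 0 = 1, and there is no ∂_2, so H_1 ≅ Z.

H_1 ≅ Z.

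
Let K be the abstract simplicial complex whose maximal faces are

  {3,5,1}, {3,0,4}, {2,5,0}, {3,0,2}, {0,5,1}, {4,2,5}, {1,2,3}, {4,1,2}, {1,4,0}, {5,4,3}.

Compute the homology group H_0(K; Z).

H_0 ≅ Z.

Fix the vertex order 0 < 1 < 2 < 3 < 4 < 5 and write every simplex with vertices in increasing order. Then dim K = 2 and the simplices of K are:

  0-simplices (6): [0], [1], [2], [3], [4], [5]
  1-simplices (15): [0,1], [0,2], [0,3], [0,4], [0,5], [1,2], [1,3], [1,4], [1,5], [2,3], [2,4], [2,5], [3,4], [3,5], [4,5]
  2-simplices (10): [0,1,4], [0,1,5], [0,2,3], [0,2,5], [0,3,4], [1,2,3], [1,2,4], [1,3,5], [2,4,5], [3,4,5]

giving chain groups C_0 ≅ Z^6, C_1 ≅ Z^15, C_2 ≅ Z^10.

The boundary map ∂_1: C_1 → C_0 maps an edge to its endpoints' difference, ∂[p,q] = q − p. For instance
  ∂[0,4] = [4] − [0].
The resulting 6×15 matrix has rank 5, and its Smith normal form has invariant factors (1,1,1,1,1).

∂_2: C_2 → C_1 maps a triangle to the signed sum of its edges. For instance
  ∂[1,2,4] = [2,4] − [1,4] + [1,2],
  ∂[0,1,4] = [1,4] − [0,4] + [0,1].
As a 15×10 matrix over Z this has rank 10, with invariant factors (1,1,1,1,1,1,1,1,1,2).

Reading off H_k = ker ∂_k / im ∂_{k+1}:

  H_0: rank C_0 − rank ∂_1 = 6 − 5 = 1, and the invariant factors of ∂_1 are all 1, so H_0 ≅ Z.

(K is a triangulation of the real projective plane RP^2.)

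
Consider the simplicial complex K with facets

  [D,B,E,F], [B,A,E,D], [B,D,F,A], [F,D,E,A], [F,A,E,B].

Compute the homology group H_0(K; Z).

Order the vertices as A < B < D < E < F. Listing each simplex with vertices in this order, K has dimension 3 with simplices:

  0-simplices (5): A, B, D, E, F
  1-simplices (10): AB, AD, AE, AF, BD, BE, BF, DE, DF, EF
  2-simplices (10): ABD, ABE, ABF, ADE, ADF, AEF, BDE, BDF, BEF, DEF
  3-simplices (5): ABDE, ABDF, ABEF, ADEF, BDEF

so the chain groups are C_0 ≅ Z^5, C_1 ≅ Z^10, C_2 ≅ Z^10, C_3 ≅ Z^5.

∂_1: C_1 → C_0 maps an edge to its endpoints' difference, ∂[p,q] = q − p.
The 5×10 boundary matrix has rank 4 and Smith normal form diag(1,1,1,1).

Boundary ∂_2: C_2 → C_1 sends each 2-simplex [p,q,r] to [q,r] − [p,r] + [p,q]. For instance
  ∂BDF = DF − BF + BD,
  ∂ABD = BD − AD + AB.
This gives a 10×10 integer matrix of rank 6; reducing to Smith normal form yields diagonal entries (1,1,1,1,1,1).

Boundary ∂_3: C_3 → C_2 sends each 3-simplex σ to the alternating sum Σ_i (−1)^i (σ with its i-th vertex removed). For instance
  ∂ABEF = BEF − AEF + ABF − ABE,
  ∂BDEF = DEF − BEF + BDF − BDE.
The resulting 10×5 matrix has rank 4, and its Smith normal form has invariant factors (1,1,1,1).

Computing H_k = (kernel of ∂_k) / (image of ∂_{k+1}):

  H_0: rank C_0 − rank ∂_1 = 5 − 4 = 1, and the invariant factors of ∂_1 are all 1, so H_0 = Z.

H_0 = Z.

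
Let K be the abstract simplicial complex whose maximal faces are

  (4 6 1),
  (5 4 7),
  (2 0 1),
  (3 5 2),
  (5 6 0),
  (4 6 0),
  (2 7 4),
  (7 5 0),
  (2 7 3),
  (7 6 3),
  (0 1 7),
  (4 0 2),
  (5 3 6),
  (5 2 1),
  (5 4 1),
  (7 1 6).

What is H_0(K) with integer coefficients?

Order the vertices as 0 < 1 < 2 < 3 < 4 < 5 < 6 < 7. Listing each simplex with vertices in this order, K has dimension 2 with simplices:

  0-simplices (8): [0], [1], [2], [3], [4], [5], [6], [7]
  1-simplices (24): (24 of them)
  2-simplices (16): [0,1,2], [0,1,7], [0,2,4], [0,4,6], [0,5,6], [0,5,7], [1,2,5], [1,4,5], [1,4,6], [1,6,7], [2,3,5], [2,3,7], [2,4,7], [3,5,6], [3,6,7], [4,5,7]

Hence C_0 ≅ Z^8, C_1 ≅ Z^24, C_2 ≅ Z^16.

Boundary ∂_1: C_1 → C_0 is given by ∂[p,q] = [q] − [p]. For instance
  ∂[3,7] = [7] − [3].
This gives a 8×24 integer matrix of rank 7; reducing to Smith normal form yields diagonal entries (1,1,1,1,1,1,1).

The boundary map ∂_2: C_2 → C_1 maps a triangle to the signed sum of its edges. For instance
  ∂[3,5,6] = [5,6] − [3,6] + [3,5],
  ∂[0,1,7] = [1,7] − [0,7] + [0,1].
The 24×16 boundary matrix has rank 15 and Smith normal form diag(1,1,1,1,1,1,1,1,1,1,1,1,1,1,1).

Now H_k = ker ∂_k / im ∂_{k+1}, so:

  H_0: rank C_0 − rank ∂_1 = 8 − 7 = 1, and the invariant factors of ∂_1 are all 1, so H_0 ≅ Z.

H_0 ≅ Z.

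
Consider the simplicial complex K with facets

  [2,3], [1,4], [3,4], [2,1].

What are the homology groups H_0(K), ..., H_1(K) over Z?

Fix the vertex order 1 < 2 < 3 < 4 and write every simplex with vertices in increasing order. Then dim K = 1 and the simplices of K are:

  0-simplices (4): [1], [2], [3], [4]
  1-simplices (4): [1,2], [1,4], [2,3], [3,4]

Hence C_0 ≅ Z^4, C_1 ≅ Z^4.

Boundary ∂_1: C_1 → C_0 sends each edge [p,q] (with p < q) to q − p. For instance
  ∂[2,3] = [3] − [2].
The 4×4 boundary matrix has rank 3 and Smith normal form diag(1,1,1).

Computing H_k = (kernel of ∂_k) / (image of ∂_{k+1}):

  H_0: rank C_0 − rank ∂_1 = 4 − 3 = 1, and the invariant factors of ∂_1 are all 1, so H_0 ≅ Z.
  H_1: rank ker ∂_1 − rank ∂_2 = (4 − 3) − 0 = 1, and there is no ∂_2, so H_1 ≅ Z.

As a check, the Euler characteristic is 4 − 4 = 0, which agrees with 1 − 1 = 0.
(K is a triangulation of the circle S^1.)

H_0 = Z,  H_1 = Z.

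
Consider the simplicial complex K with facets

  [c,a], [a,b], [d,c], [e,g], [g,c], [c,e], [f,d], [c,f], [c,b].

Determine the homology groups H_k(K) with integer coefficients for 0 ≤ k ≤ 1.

H_0 = Z,  H_1 = Z^3.

We work with the vertex ordering a < b < c < d < e < f < g. The simplices of K, each written with vertices in increasing order, are:

  0-simplices (7): a, b, c, d, e, f, g
  1-simplices (9): ab, ac, bc, cd, ce, cf, cg, df, eg

so the chain groups are C_0 ≅ Z^7, C_1 ≅ Z^9.

∂_1: C_1 → C_0 maps an edge to its endpoints' difference, ∂[p,q] = q − p.
This gives a 7×9 integer matrix of rank 6; reducing to Smith normal form yields diagonal entries (1,1,1,1,1,1).

Now H_k = ker ∂_k / im ∂_{k+1}, so:

  H_0: rank C_0 − rank ∂_1 = 7 − 6 = 1, and the invariant factors of ∂_1 are all 1, so H_0 = Z.
  H_1: rank ker ∂_1 − rank ∂_2 = (9 − 6) − 0 = 3, and there is no ∂_2, so H_1 = Z^3.

(K is a triangulation of a wedge of 3 circles.)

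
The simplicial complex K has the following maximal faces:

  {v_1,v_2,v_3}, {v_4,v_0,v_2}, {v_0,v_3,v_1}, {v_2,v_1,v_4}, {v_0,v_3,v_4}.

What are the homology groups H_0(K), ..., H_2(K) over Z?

K has 5 vertices, 10 edges, 5 triangles.
rank ∂_0 = 0, rank ∂_1 = 4 ⇒ b_0 = 5 − 0 − 4 = 1; all invariant factors of ∂_1 are 1 so no torsion. So H_0 ≅ Z.
rank ∂_1 = 4, rank ∂_2 = 5 ⇒ b_1 = 10 − 4 − 5 = 1; all invariant factors of ∂_2 are 1 so no torsion. So H_1 ≅ Z.
rank ∂_2 = 5, rank ∂_3 = 0 ⇒ b_2 = 5 − 5 − 0 = 0. So H_2 ≅ 0.

H_0 = Z,  H_1 = Z,  H_2 = 0.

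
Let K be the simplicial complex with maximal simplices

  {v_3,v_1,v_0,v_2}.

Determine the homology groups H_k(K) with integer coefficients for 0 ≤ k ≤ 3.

Fix the vertex order v_0 < v_1 < v_2 < v_3 and write every simplex with vertices in increasing order. Then dim K = 3 and the simplices of K are:

  0-simplices (4): [v_0], [v_1], [v_2], [v_3]
  1-simplices (6): [v_0,v_1], [v_0,v_2], [v_0,v_3], [v_1,v_2], [v_1,v_3], [v_2,v_3]
  2-simplices (4): [v_0,v_1,v_2], [v_0,v_1,v_3], [v_0,v_2,v_3], [v_1,v_2,v_3]
  3-simplices (1): [v_0,v_1,v_2,v_3]

Hence C_0 ≅ Z^4, C_1 ≅ Z^6, C_2 ≅ Z^4, C_3 ≅ Z^1.

Boundary ∂_1: C_1 → C_0 sends each edge [p,q] (with p < q) to q − p. For instance
  ∂[v_0,v_2] = [v_2] − [v_0].
As a 4×6 matrix over Z this has rank 3, with invariant factors (1,1,1).

The boundary map ∂_2: C_2 → C_1 maps a triangle to the signed sum of its edges. For instance
  ∂[v_1,v_2,v_3] = [v_2,v_3] − [v_1,v_3] + [v_1,v_2],
  ∂[v_0,v_2,v_3] = [v_2,v_3] − [v_0,v_3] + [v_0,v_2].
This gives a 6×4 integer matrix of rank 3; reducing to Smith normal form yields diagonal entries (1,1,1).

∂_3: C_3 → C_2 sends each 3-simplex σ to the alternating sum Σ_i (−1)^i (σ with its i-th vertex removed). For instance
  ∂[v_0,v_1,v_2,v_3] = [v_1,v_2,v_3] − [v_0,v_2,v_3] + [v_0,v_1,v_3] − [v_0,v_1,v_2].
As a 4×1 matrix over Z this has rank 1, with invariant factors (1).

Now H_k = ker ∂_k / im ∂_{k+1}, so:

  H_0: rank C_0 − rank ∂_1 = 4 − 3 = 1, and the invariant factors of ∂_1 are all 1, so H_0 ≅ Z.
  H_1: rank ker ∂_1 − rank ∂_2 = (6 − 3) − 3 = 0, and the invariant factors of ∂_2 are all 1, so H_1 ≅ 0.
  H_2: rank ker ∂_2 − rank ∂_3 = (4 − 3) − 1 = 0, and the invariant factors of ∂_3 are all 1, so H_2 ≅ 0.
  H_3: rank ker ∂_3 − rank ∂_4 = (1 − 1) − 0 = 0, and there is no ∂_4, so H_3 ≅ 0.

(K is a triangulation of the 3-simplex.)

H_0 = Z,  H_1 = 0,  H_2 = 0,  H_3 = 0.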